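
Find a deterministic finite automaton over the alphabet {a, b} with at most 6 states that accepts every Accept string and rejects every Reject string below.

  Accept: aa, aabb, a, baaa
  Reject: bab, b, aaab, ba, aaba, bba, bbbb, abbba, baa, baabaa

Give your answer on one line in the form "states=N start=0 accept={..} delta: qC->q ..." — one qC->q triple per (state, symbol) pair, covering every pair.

states=5 start=0 accept={0,3} delta: 0a->0 0b->1 1a->2 1b->3 2a->4 2b->1 3a->1 3b->2 4a->0 4b->1

State merging on the prefix tree: take the shortest (then alphabetical) example prefix whose next move is undefined and point that move at state 0, else 1, else 2, ...; a target is out if some Accept/Reject pair would then sit in one state with the same input left (inseparable). If every existing state is out, open a new one.
a: 0a undefined. 0a->0: ok.
b: 0b undefined. 0b->0: no, aa/bab meet in 0. Open state 1: 0b->1.
ba: 1a undefined. 1a->0: no, aa/ba meet in 0. 1a->1: no, aabb/bab meet in 1 with "b" left. Open state 2: 1a->2.
bb: 1b undefined. 1b->0: no, aa/bba meet in 0. 1b->1: no, aabb/b meet in 1. 1b->2: no, aabb/ba meet in 2. Open state 3: 1b->3.
baa: 2a undefined. 2a->0: no, aa/baa meet in 0. 2a->1: no, baaa/ba meet in 2. 2a->2: no, baaa/ba meet in 2. 2a->3: no, aabb/baa meet in 3. Open state 4: 2a->4.
bab: 2b undefined. 2b->0: no, aa/bab meet in 0. 2b->1: ok.
bba: 3a undefined. 3a->0: no, aa/bba meet in 0. 3a->1: ok.
bbb: 3b undefined. 3b->0: no, aa/abbba meet in 0. 3b->1: no, aabb/bbbb meet in 3. 3b->2: ok.
baaa: 4a undefined. 4a->0: ok.
baab: 4b undefined. 4b->0: no, aa/baabaa meet in 0. 4b->1: ok.
All examples now run through 5 states with every (state, symbol) defined. Accept strings end in {0,3}, Reject strings end in {1,2,4}; accept={0,3}.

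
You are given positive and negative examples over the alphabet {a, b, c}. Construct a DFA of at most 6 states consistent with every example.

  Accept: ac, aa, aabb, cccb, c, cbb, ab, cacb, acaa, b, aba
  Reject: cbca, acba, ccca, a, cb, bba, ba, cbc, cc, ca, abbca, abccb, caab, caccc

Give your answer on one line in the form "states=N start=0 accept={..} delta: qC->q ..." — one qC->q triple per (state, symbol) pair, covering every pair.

states=6 start=0 accept={0,2,3} delta: 0a->1 0b->0 0c->2 1a->0 1b->3 1c->0 2a->4 2b->4 2c->1 3a->0 3b->0 3c->0 4a->2 4b->0 4c->5 5a->1 5b->0 5c->2

State merging on the prefix tree: take the shortest (then alphabetical) example prefix whose next move is undefined and point that move at state 0, else 1, else 2, ...; a target is out if some Accept/Reject pair would then sit in one state with the same input left (inseparable). If every existing state is out, open a new one.
a: 0a undefined. 0a->0: no, aa/a meet in 0. Open state 1: 0a->1.
b: 0b undefined. 0b->0: ok.
c: 0c undefined. 0c->0: no, cccb/cb meet in 0. 0c->1: no, ac/cc meet in 1 with "c" left. Open state 2: 0c->2.
aa: 1a undefined. 1a->0: ok.
ab: 1b undefined. 1b->0: no, aba/a meet in 1. 1b->1: no, ab/a meet in 1. 1b->2: no, cccb/abccb meet in 2 with "ccb" left. Open state 3: 1b->3.
ac: 1c undefined. 1c->0: ok.
ca: 2a undefined. 2a->0: no, ac/ca meet in 0. 2a->1: no, ac/caab meet in 0. 2a->2: no, c/ca meet in 2. 2a->3: no, ab/ca meet in 3. Open state 4: 2a->4.
cb: 2b undefined. 2b->0: no, ac/cb meet in 0. 2b->1: no, ac/cbc meet in 0. 2b->2: no, c/cb meet in 2. 2b->3: no, ab/cb meet in 3. 2b->4: ok.
cc: 2c undefined. 2c->0: no, ac/cc meet in 0. 2c->1: ok.
aba: 3a undefined. 3a->0: ok.
abb: 3b undefined. 3b->0: ok.
abc: 3c undefined. 3c->0: ok.
caa: 4a undefined. 4a->0: no, ac/caab meet in 0. 4a->1: no, ab/caab meet in 3. 4a->2: ok.
cac: 4c undefined. 4c->0: no, ac/cbc meet in 0. 4c->1: no, ac/cbca meet in 0. 4c->2: no, ac/caccc meet in 0. 4c->3: no, ac/cbca meet in 0. 4c->4: no, c/cbca meet in 2. Open state 5: 4c->5.
cbb: 4b undefined. 4b->0: ok.
cacb: 5b undefined. 5b->0: ok.
cacc: 5c undefined. 5c->0: no, c/caccc meet in 2. 5c->1: no, ac/caccc meet in 0. 5c->2: ok.
cbca: 5a undefined. 5a->0: no, ac/cbca meet in 0. 5a->1: ok.
All examples now run through 6 states with every (state, symbol) defined. Accept strings end in {0,2,3}, Reject strings end in {1,4,5}; accept={0,2,3}.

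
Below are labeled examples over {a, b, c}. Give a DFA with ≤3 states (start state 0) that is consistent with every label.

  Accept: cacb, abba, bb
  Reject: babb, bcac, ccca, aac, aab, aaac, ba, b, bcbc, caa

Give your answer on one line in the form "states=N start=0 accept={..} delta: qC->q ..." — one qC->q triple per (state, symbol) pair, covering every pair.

State merging on the prefix tree: take the shortest (then alphabetical) example prefix whose next move is undefined and point that move at state 0, else 1, else 2, ...; a target is out if some Accept/Reject pair would then sit in one state with the same input left (inseparable). If every existing state is out, open a new one.
a: 0a undefined. 0a->0: ok.
b: 0b undefined. 0b->0: no, abba/babb meet in 0. Open state 1: 0b->1.
c: 0c undefined. 0c->0: no, cacb/aab meet in 1. 0c->1: ok.
ba: 1a undefined. 1a->0: no, cacb/babb meet in 1 with "b" left. 1a->1: ok.
bb: 1b undefined. 1b->0: ok.
bc: 1c undefined. 1c->0: no, cacb/babb meet in 1. 1c->1: ok.
All examples now run through 2 states with every (state, symbol) defined. Accept strings end in {0}, Reject strings end in {1}; accept={0}.

states=2 start=0 accept={0} delta: 0a->0 0b->1 0c->1 1a->1 1b->0 1c->1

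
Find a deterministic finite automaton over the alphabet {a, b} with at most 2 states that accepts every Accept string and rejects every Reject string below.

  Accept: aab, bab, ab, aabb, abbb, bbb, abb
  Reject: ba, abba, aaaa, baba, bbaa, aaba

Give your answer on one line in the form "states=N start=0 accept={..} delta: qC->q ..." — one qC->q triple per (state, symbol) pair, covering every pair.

states=2 start=0 accept={1} delta: 0a->0 0b->1 1a->0 1b->1

Fold the examples into a partial DFA from state 0: repeatedly fix the first undefined (state, symbol) met by the shortest-then-alphabetical prefix, trying targets in increasing order and rejecting any under which an Accept and a Reject string meet in one state with the same remainder; add a state when all current targets are rejected. Accepting states are where Accept strings end.
a: 0a undefined. 0a->0: ok.
b: 0b undefined. 0b->0: no, aab/ba meet in 0. Open state 1: 0b->1.
ba: 1a undefined. 1a->0: ok.
bb: 1b undefined. 1b->0: no, aabb/ba meet in 0. 1b->1: ok.
All examples now run through 2 states with every (state, symbol) defined. Accept strings end in {1}, Reject strings end in {0}; accept={1}.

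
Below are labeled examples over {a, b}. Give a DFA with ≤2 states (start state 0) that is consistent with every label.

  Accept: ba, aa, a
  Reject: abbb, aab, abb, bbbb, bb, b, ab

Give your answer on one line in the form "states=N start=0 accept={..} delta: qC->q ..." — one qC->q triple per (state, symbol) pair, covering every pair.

Fold the examples into a partial DFA from state 0: repeatedly fix the first undefined (state, symbol) met by the shortest-then-alphabetical prefix, trying targets in increasing order and rejecting any under which an Accept and a Reject string meet in one state with the same remainder; add a state when all current targets are rejected. Accepting states are where Accept strings end.
a: 0a undefined. 0a->0: ok.
b: 0b undefined. 0b->0: no, ba/abbb meet in 0. Open state 1: 0b->1.
ba: 1a undefined. 1a->0: ok.
bb: 1b undefined. 1b->0: no, ba/abb meet in 0. 1b->1: ok.
All examples now run through 2 states with every (state, symbol) defined. Accept strings end in {0}, Reject strings end in {1}; accept={0}.

states=2 start=0 accept={0} delta: 0a->0 0b->1 1a->0 1b->1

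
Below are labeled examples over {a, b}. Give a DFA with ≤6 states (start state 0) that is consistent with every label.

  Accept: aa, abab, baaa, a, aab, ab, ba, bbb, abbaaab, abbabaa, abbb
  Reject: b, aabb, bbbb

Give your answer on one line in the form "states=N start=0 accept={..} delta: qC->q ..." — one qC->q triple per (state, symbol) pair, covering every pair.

states=3 start=0 accept={0,1} delta: 0a->1 0b->2 1a->1 1b->0 2a->0 2b->1

State merging on the prefix tree: take the shortest (then alphabetical) example prefix whose next move is undefined and point that move at state 0, else 1, else 2, ...; a target is out if some Accept/Reject pair would then sit in one state with the same input left (inseparable). If every existing state is out, open a new one.
a: 0a undefined. 0a->0: no, aab/b meet in 0 with "b" left. Open state 1: 0a->1.
b: 0b undefined. 0b->0: no, bbb/b meet in 0. 0b->1: no, a/b meet in 1. Open state 2: 0b->2.
aa: 1a undefined. 1a->0: no, aab/b meet in 2. 1a->1: ok.
ab: 1b undefined. 1b->0: ok.
ba: 2a undefined. 2a->0: ok.
bb: 2b undefined. 2b->0: no, abab/bbbb meet in 0. 2b->1: ok.
All examples now run through 3 states with every (state, symbol) defined. Accept strings end in {0,1}, Reject strings end in {2}; accept={0,1}.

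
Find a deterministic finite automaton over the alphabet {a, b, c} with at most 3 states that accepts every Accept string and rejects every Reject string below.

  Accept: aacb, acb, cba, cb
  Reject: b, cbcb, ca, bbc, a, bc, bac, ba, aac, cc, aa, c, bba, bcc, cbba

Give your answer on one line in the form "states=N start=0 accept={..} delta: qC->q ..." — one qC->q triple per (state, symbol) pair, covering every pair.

states=3 start=0 accept={2} delta: 0a->0 0b->0 0c->1 1a->0 1b->2 1c->0 2a->2 2b->0 2c->0

Grow the machine one transition at a time. Run the examples from 0; the earliest place one falls off (shortest prefix, ties alphabetical) gets sent to the lowest-numbered state that keeps every Accept/Reject pair distinguishable — a pair clashes when both reach the same state with identical unread suffix — and to a fresh state only if none does.
a: 0a undefined. 0a->0: ok.
b: 0b undefined. 0b->0: ok.
c: 0c undefined. 0c->0: no, aacb/b meet in 0. Open state 1: 0c->1.
ca: 1a undefined. 1a->0: ok.
cb: 1b undefined. 1b->0: no, aacb/b meet in 0. 1b->1: no, aacb/bbc meet in 1. Open state 2: 1b->2.
cc: 1c undefined. 1c->0: ok.
cba: 2a undefined. 2a->0: no, cba/b meet in 0. 2a->1: no, cba/bbc meet in 1. 2a->2: ok.
cbb: 2b undefined. 2b->0: ok.
cbc: 2c undefined. 2c->0: ok.
All examples now run through 3 states with every (state, symbol) defined. Accept strings end in {2}, Reject strings end in {0,1}; accept={2}.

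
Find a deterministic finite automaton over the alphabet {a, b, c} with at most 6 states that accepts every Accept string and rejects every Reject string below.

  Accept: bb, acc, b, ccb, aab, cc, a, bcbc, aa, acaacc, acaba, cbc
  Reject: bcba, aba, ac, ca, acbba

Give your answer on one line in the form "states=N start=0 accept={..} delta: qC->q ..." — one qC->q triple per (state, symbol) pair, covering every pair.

states=4 start=0 accept={0,1} delta: 0a->0 0b->1 0c->2 1a->2 1b->0 1c->0 2a->2 2b->3 2c->1 3a->0 3b->1 3c->0

Fold the examples into a partial DFA from state 0: repeatedly fix the first undefined (state, symbol) met by the shortest-then-alphabetical prefix, trying targets in increasing order and rejecting any under which an Accept and a Reject string meet in one state with the same remainder; add a state when all current targets are rejected. Accepting states are where Accept strings end.
a: 0a undefined. 0a->0: ok.
b: 0b undefined. 0b->0: no, bb/aba meet in 0. Open state 1: 0b->1.
c: 0c undefined. 0c->0: no, acc/ac meet in 0. 0c->1: no, b/ac meet in 1. Open state 2: 0c->2.
bb: 1b undefined. 1b->0: ok.
bc: 1c undefined. 1c->0: ok.
ca: 2a undefined. 2a->0: no, bb/ca meet in 0. 2a->1: no, b/ca meet in 1. 2a->2: ok.
cb: 2b undefined. 2b->0: no, cbc/ac meet in 2. 2b->1: no, bb/acbba meet in 0. 2b->2: no, acaba/ac meet in 2. Open state 3: 2b->3.
cc: 2c undefined. 2c->0: no, acaacc/ac meet in 2. 2c->1: ok.
aba: 1a undefined. 1a->0: no, bb/bcba meet in 0. 1a->1: no, acc/bcba meet in 1. 1a->2: ok.
cbc: 3c undefined. 3c->0: ok.
acbb: 3b undefined. 3b->0: no, bb/acbba meet in 0. 3b->1: ok.
acaba: 3a undefined. 3a->0: ok.
All examples now run through 4 states with every (state, symbol) defined. Accept strings end in {0,1}, Reject strings end in {2}; accept={0,1}.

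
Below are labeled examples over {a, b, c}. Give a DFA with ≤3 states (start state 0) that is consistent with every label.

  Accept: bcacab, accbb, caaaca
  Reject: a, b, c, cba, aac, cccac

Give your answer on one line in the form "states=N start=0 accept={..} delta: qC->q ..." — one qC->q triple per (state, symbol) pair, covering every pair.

Grow the machine one transition at a time. Run the examples from 0; the earliest place one falls off (shortest prefix, ties alphabetical) gets sent to the lowest-numbered state that keeps every Accept/Reject pair distinguishable — a pair clashes when both reach the same state with identical unread suffix — and to a fresh state only if none does.
a: 0a undefined. 0a->0: ok.
b: 0b undefined. 0b->0: ok.
c: 0c undefined. 0c->0: no, bcacab/a meet in 0. Open state 1: 0c->1.
ca: 1a undefined. 1a->0: no, bcacab/a meet in 0. 1a->1: ok.
cb: 1b undefined. 1b->0: ok.
cc: 1c undefined. 1c->0: no, bcacab/a meet in 0. 1c->1: no, bcacab/a meet in 0. Open state 2: 1c->2.
ccc: 2c undefined. 2c->0: ok.
accb: 2b undefined. 2b->0: no, accbb/a meet in 0. 2b->1: no, accbb/a meet in 0. 2b->2: ok.
bcaca: 2a undefined. 2a->0: no, bcacab/a meet in 0. 2a->1: no, bcacab/a meet in 0. 2a->2: ok.
All examples now run through 3 states with every (state, symbol) defined. Accept strings end in {2}, Reject strings end in {0,1}; accept={2}.

states=3 start=0 accept={2} delta: 0a->0 0b->0 0c->1 1a->1 1b->0 1c->2 2a->2 2b->2 2c->0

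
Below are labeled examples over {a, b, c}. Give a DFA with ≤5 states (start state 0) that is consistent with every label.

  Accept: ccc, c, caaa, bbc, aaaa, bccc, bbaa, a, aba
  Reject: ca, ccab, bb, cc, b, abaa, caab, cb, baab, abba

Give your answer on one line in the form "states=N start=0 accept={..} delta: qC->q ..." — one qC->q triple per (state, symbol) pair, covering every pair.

Grow the machine one transition at a time. Run the examples from 0; the earliest place one falls off (shortest prefix, ties alphabetical) gets sent to the lowest-numbered state that keeps every Accept/Reject pair distinguishable — a pair clashes when both reach the same state with identical unread suffix — and to a fresh state only if none does.
a: 0a undefined. 0a->0: ok.
b: 0b undefined. 0b->0: no, aaaa/bb meet in 0. Open state 1: 0b->1.
c: 0c undefined. 0c->0: no, ccc/ca meet in 0. 0c->1: no, c/b meet in 1. Open state 2: 0c->2.
ba: 1a undefined. 1a->0: no, aaaa/abaa meet in 0. 1a->1: no, aba/b meet in 1. 1a->2: ok.
bb: 1b undefined. 1b->0: no, aaaa/bb meet in 0. 1b->1: no, c/abba meet in 2. 1b->2: no, c/bb meet in 2. Open state 3: 1b->3.
bc: 1c undefined. 1c->0: no, bccc/cc meet in 2 with "c" left. 1c->1: no, bccc/b meet in 1. 1c->2: ok.
ca: 2a undefined. 2a->0: no, caaa/ca meet in 0. 2a->1: no, caaa/ca meet in 1. 2a->2: no, c/ca meet in 2. 2a->3: ok.
cb: 2b undefined. 2b->0: no, aaaa/cb meet in 0. 2b->1: ok.
cc: 2c undefined. 2c->0: no, aaaa/cc meet in 0. 2c->1: ok.
bba: 3a undefined. 3a->0: no, caaa/abba meet in 0. 3a->1: ok.
bbc: 3c undefined. 3c->0: ok.
baab: 3b undefined. 3b->0: no, bbc/baab meet in 0. 3b->1: ok.
All examples now run through 4 states with every (state, symbol) defined. Accept strings end in {0,2}, Reject strings end in {1,3}; accept={0,2}.

states=4 start=0 accept={0,2} delta: 0a->0 0b->1 0c->2 1a->2 1b->3 1c->2 2a->3 2b->1 2c->1 3a->1 3b->1 3c->0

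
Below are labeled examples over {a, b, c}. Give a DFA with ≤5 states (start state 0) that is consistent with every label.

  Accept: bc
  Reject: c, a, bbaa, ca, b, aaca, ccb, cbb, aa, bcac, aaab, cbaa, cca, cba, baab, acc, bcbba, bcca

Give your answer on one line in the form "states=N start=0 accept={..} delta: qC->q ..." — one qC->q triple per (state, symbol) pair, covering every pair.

states=3 start=0 accept={2} delta: 0a->0 0b->1 0c->0 1a->0 1b->0 1c->2 2a->0 2b->0 2c->0

Fold the examples into a partial DFA from state 0: repeatedly fix the first undefined (state, symbol) met by the shortest-then-alphabetical prefix, trying targets in increasing order and rejecting any under which an Accept and a Reject string meet in one state with the same remainder; add a state when all current targets are rejected. Accepting states are where Accept strings end.
a: 0a undefined. 0a->0: ok.
b: 0b undefined. 0b->0: no, bc/c meet in 0 with "c" left. Open state 1: 0b->1.
c: 0c undefined. 0c->0: ok.
ba: 1a undefined. 1a->0: ok.
bb: 1b undefined. 1b->0: ok.
bc: 1c undefined. 1c->0: no, bc/c meet in 0. 1c->1: no, bc/b meet in 1. Open state 2: 1c->2.
bca: 2a undefined. 2a->0: ok.
bcb: 2b undefined. 2b->0: ok.
bcc: 2c undefined. 2c->0: ok.
All examples now run through 3 states with every (state, symbol) defined. Accept strings end in {2}, Reject strings end in {0,1}; accept={2}.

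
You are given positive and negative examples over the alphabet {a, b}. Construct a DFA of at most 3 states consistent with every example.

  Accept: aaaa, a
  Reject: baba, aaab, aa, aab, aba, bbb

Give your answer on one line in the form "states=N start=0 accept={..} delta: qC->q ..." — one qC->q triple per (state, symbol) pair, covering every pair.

Grow the machine one transition at a time. Run the examples from 0; the earliest place one falls off (shortest prefix, ties alphabetical) gets sent to the lowest-numbered state that keeps every Accept/Reject pair distinguishable — a pair clashes when both reach the same state with identical unread suffix — and to a fresh state only if none does.
a: 0a undefined. 0a->0: no, aaaa/aa meet in 0. Open state 1: 0a->1.
b: 0b undefined. 0b->0: ok.
aa: 1a undefined. 1a->0: no, aaaa/aa meet in 0. 1a->1: no, aaaa/aa meet in 1. Open state 2: 1a->2.
ab: 1b undefined. 1b->0: no, a/baba meet in 1. 1b->1: ok.
aaa: 2a undefined. 2a->0: ok.
aab: 2b undefined. 2b->0: ok.
All examples now run through 3 states with every (state, symbol) defined. Accept strings end in {1}, Reject strings end in {0,2}; accept={1}.

states=3 start=0 accept={1} delta: 0a->1 0b->0 1a->2 1b->1 2a->0 2b->0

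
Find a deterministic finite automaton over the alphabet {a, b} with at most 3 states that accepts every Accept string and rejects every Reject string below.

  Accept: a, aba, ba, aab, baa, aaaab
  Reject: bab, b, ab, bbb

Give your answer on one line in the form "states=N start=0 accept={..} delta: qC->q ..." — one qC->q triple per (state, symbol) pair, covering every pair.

states=3 start=0 accept={1,2} delta: 0a->1 0b->0 1a->2 1b->0 2a->1 2b->1

Fold the examples into a partial DFA from state 0: repeatedly fix the first undefined (state, symbol) met by the shortest-then-alphabetical prefix, trying targets in increasing order and rejecting any under which an Accept and a Reject string meet in one state with the same remainder; add a state when all current targets are rejected. Accepting states are where Accept strings end.
a: 0a undefined. 0a->0: no, aab/b meet in 0 with "b" left. Open state 1: 0a->1.
b: 0b undefined. 0b->0: ok.
aa: 1a undefined. 1a->0: no, aab/b meet in 0. 1a->1: no, aab/bab meet in 1 with "b" left. Open state 2: 1a->2.
ab: 1b undefined. 1b->0: ok.
aaa: 2a undefined. 2a->0: no, aaaab/bab meet in 0. 2a->1: ok.
aab: 2b undefined. 2b->0: no, aab/bab meet in 0. 2b->1: ok.
All examples now run through 3 states with every (state, symbol) defined. Accept strings end in {1,2}, Reject strings end in {0}; accept={1,2}.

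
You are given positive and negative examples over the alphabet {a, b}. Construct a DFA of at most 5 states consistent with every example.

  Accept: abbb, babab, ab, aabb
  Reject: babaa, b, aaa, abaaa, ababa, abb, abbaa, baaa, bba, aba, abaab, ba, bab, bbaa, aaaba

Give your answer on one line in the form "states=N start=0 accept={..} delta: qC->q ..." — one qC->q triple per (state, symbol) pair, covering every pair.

states=4 start=0 accept={0} delta: 0a->1 0b->1 1a->2 1b->0 2a->1 2b->3 3a->1 3b->0

Grow the machine one transition at a time. Run the examples from 0; the earliest place one falls off (shortest prefix, ties alphabetical) gets sent to the lowest-numbered state that keeps every Accept/Reject pair distinguishable — a pair clashes when both reach the same state with identical unread suffix — and to a fresh state only if none does.
a: 0a undefined. 0a->0: no, ab/b meet in 0 with "b" left. Open state 1: 0a->1.
b: 0b undefined. 0b->0: no, ab/bab meet in 1 with "b" left. 0b->1: ok.
aa: 1a undefined. 1a->0: no, babab/babaa meet in 1. 1a->1: no, ab/bab meet in 1 with "b" left. Open state 2: 1a->2.
ab: 1b undefined. 1b->0: ok.
aaa: 2a undefined. 2a->0: no, abbb/aaa meet in 0. 2a->1: ok.
aab: 2b undefined. 2b->0: no, abbb/abaab meet in 0. 2b->1: no, babab/babaa meet in 1. 2b->2: no, aabb/babaa meet in 2. Open state 3: 2b->3.
aabb: 3b undefined. 3b->0: ok.
baba: 3a undefined. 3a->0: no, babab/babaa meet in 1. 3a->1: ok.
All examples now run through 4 states with every (state, symbol) defined. Accept strings end in {0}, Reject strings end in {1,2,3}; accept={0}.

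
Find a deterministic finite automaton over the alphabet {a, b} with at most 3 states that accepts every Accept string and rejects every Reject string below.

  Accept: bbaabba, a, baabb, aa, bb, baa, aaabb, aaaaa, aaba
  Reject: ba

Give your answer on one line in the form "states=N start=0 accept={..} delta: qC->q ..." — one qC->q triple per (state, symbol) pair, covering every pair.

states=3 start=0 accept={1} delta: 0a->1 0b->2 1a->1 1b->1 2a->0 2b->1

Grow the machine one transition at a time. Run the examples from 0; the earliest place one falls off (shortest prefix, ties alphabetical) gets sent to the lowest-numbered state that keeps every Accept/Reject pair distinguishable — a pair clashes when both reach the same state with identical unread suffix — and to a fresh state only if none does.
a: 0a undefined. 0a->0: no, aaba/ba meet in 0 with "ba" left. Open state 1: 0a->1.
b: 0b undefined. 0b->0: no, a/ba meet in 1. 0b->1: no, aa/ba meet in 1 with "a" left. Open state 2: 0b->2.
aa: 1a undefined. 1a->0: no, aaba/ba meet in 2 with "a" left. 1a->1: ok.
ba: 2a undefined. 2a->0: ok.
bb: 2b undefined. 2b->0: no, bb/ba meet in 0. 2b->1: ok.
aab: 1b undefined. 1b->0: no, bbaabba/ba meet in 0. 1b->1: ok.
All examples now run through 3 states with every (state, symbol) defined. Accept strings end in {1}, Reject strings end in {0}; accept={1}.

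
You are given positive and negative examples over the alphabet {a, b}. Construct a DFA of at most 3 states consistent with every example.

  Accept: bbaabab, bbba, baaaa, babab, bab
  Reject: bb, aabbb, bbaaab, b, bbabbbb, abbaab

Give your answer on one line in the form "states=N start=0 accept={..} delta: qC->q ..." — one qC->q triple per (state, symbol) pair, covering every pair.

Fold the examples into a partial DFA from state 0: repeatedly fix the first undefined (state, symbol) met by the shortest-then-alphabetical prefix, trying targets in increasing order and rejecting any under which an Accept and a Reject string meet in one state with the same remainder; add a state when all current targets are rejected. Accepting states are where Accept strings end.
a: 0a undefined. 0a->0: ok.
b: 0b undefined. 0b->0: no, bbaabab/bb meet in 0. Open state 1: 0b->1.
ba: 1a undefined. 1a->0: no, babab/b meet in 1. 1a->1: no, baaaa/b meet in 1. Open state 2: 1a->2.
bb: 1b undefined. 1b->0: ok.
baa: 2a undefined. 2a->0: no, baaaa/bb meet in 0. 2a->1: no, baaaa/aabbb meet in 1. 2a->2: ok.
bab: 2b undefined. 2b->0: no, bbaabab/bb meet in 0. 2b->1: no, bbaabab/aabbb meet in 1. 2b->2: ok.
All examples now run through 3 states with every (state, symbol) defined. Accept strings end in {2}, Reject strings end in {0,1}; accept={2}.

states=3 start=0 accept={2} delta: 0a->0 0b->1 1a->2 1b->0 2a->2 2b->2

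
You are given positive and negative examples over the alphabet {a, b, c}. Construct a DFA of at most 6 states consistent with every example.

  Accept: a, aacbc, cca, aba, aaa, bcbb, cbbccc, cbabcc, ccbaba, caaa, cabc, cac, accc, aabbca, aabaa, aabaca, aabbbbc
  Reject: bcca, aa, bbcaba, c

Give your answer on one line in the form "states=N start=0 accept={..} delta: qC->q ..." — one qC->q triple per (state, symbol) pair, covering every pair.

states=5 start=0 accept={1,3} delta: 0a->1 0b->1 0c->0 1a->2 1b->2 1c->1 2a->1 2b->3 2c->3 3a->3 3b->4 3c->2 4a->0 4b->0 4c->3

Fold the examples into a partial DFA from state 0: repeatedly fix the first undefined (state, symbol) met by the shortest-then-alphabetical prefix, trying targets in increasing order and rejecting any under which an Accept and a Reject string meet in one state with the same remainder; add a state when all current targets are rejected. Accepting states are where Accept strings end.
a: 0a undefined. 0a->0: no, a/aa meet in 0. Open state 1: 0a->1.
b: 0b undefined. 0b->0: no, cca/bcca meet in 0 with "cca" left. 0b->1: ok.
c: 0c undefined. 0c->0: ok.
aa: 1a undefined. 1a->0: no, ccbaba/aa meet in 0. 1a->1: no, a/aa meet in 1. Open state 2: 1a->2.
ab: 1b undefined. 1b->0: no, a/bbcaba meet in 1. 1b->1: no, aba/aa meet in 2. 1b->2: ok.
ac: 1c undefined. 1c->0: no, a/bcca meet in 1. 1c->1: ok.
aaa: 2a undefined. 2a->0: no, aba/c meet in 0. 2a->1: ok.
aab: 2b undefined. 2b->0: no, bcbb/c meet in 0. 2b->1: no, ccbaba/bcca meet in 2. 2b->2: no, bcbb/bcca meet in 2. Open state 3: 2b->3.
aac: 2c undefined. 2c->0: no, a/bbcaba meet in 1. 2c->1: no, ccbaba/bbcaba meet in 3 with "a" left. 2c->2: no, a/bbcaba meet in 1. 2c->3: ok.
aaba: 3a undefined. 3a->0: no, ccbaba/c meet in 0. 3a->1: no, a/bbcaba meet in 1. 3a->2: no, ccbaba/bcca meet in 2. 3a->3: ok.
aabb: 3b undefined. 3b->0: no, a/bbcaba meet in 1. 3b->1: no, aabbca/bcca meet in 2. 3b->2: no, a/bbcaba meet in 1. 3b->3: no, bcbb/bbcaba meet in 3. Open state 4: 3b->4.
aabac: 3c undefined. 3c->0: no, cbbccc/c meet in 0. 3c->1: no, aabaca/bcca meet in 2. 3c->2: ok.
aabbb: 4b undefined. 4b->0: ok.
aabbc: 4c undefined. 4c->0: no, aacbc/c meet in 0. 4c->1: no, aabbca/bcca meet in 2. 4c->2: no, aacbc/bcca meet in 2. 4c->3: ok.
bbcaba: 4a undefined. 4a->0: ok.
All examples now run through 5 states with every (state, symbol) defined. Accept strings end in {1,3}, Reject strings end in {0,2}; accept={1,3}.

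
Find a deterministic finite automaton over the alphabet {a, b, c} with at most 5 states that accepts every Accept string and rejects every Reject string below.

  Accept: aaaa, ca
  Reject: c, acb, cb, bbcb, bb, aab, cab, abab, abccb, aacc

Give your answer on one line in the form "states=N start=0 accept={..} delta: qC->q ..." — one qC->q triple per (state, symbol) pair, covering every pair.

Grow the machine one transition at a time. Run the examples from 0; the earliest place one falls off (shortest prefix, ties alphabetical) gets sent to the lowest-numbered state that keeps every Accept/Reject pair distinguishable — a pair clashes when both reach the same state with identical unread suffix — and to a fresh state only if none does.
a: 0a undefined. 0a->0: ok.
b: 0b undefined. 0b->0: no, aaaa/bb meet in 0. Open state 1: 0b->1.
c: 0c undefined. 0c->0: no, aaaa/c meet in 0. 0c->1: ok.
bb: 1b undefined. 1b->0: no, aaaa/acb meet in 0. 1b->1: ok.
ca: 1a undefined. 1a->0: ok.
abc: 1c undefined. 1c->0: no, aaaa/aacc meet in 0. 1c->1: ok.
All examples now run through 2 states with every (state, symbol) defined. Accept strings end in {0}, Reject strings end in {1}; accept={0}.

states=2 start=0 accept={0} delta: 0a->0 0b->1 0c->1 1a->0 1b->1 1c->1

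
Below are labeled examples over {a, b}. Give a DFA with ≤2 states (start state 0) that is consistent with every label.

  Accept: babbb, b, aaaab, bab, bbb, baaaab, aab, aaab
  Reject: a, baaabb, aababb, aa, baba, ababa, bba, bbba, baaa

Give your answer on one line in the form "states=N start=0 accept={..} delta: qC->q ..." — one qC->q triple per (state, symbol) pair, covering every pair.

Grow the machine one transition at a time. Run the examples from 0; the earliest place one falls off (shortest prefix, ties alphabetical) gets sent to the lowest-numbered state that keeps every Accept/Reject pair distinguishable — a pair clashes when both reach the same state with identical unread suffix — and to a fresh state only if none does.
a: 0a undefined. 0a->0: ok.
b: 0b undefined. 0b->0: no, babbb/a meet in 0. Open state 1: 0b->1.
ba: 1a undefined. 1a->0: ok.
bb: 1b undefined. 1b->0: ok.
All examples now run through 2 states with every (state, symbol) defined. Accept strings end in {1}, Reject strings end in {0}; accept={1}.

states=2 start=0 accept={1} delta: 0a->0 0b->1 1a->0 1b->0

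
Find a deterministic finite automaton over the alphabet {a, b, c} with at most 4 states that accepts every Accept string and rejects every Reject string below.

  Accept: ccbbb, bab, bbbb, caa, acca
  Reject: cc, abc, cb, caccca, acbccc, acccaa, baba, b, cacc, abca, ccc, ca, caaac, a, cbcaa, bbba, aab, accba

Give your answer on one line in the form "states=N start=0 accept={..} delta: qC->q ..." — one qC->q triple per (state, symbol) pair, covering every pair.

states=4 start=0 accept={2} delta: 0a->0 0b->1 0c->2 1a->1 1b->2 1c->0 2a->3 2b->1 2c->3 3a->2 3b->0 3c->1

Fold the examples into a partial DFA from state 0: repeatedly fix the first undefined (state, symbol) met by the shortest-then-alphabetical prefix, trying targets in increasing order and rejecting any under which an Accept and a Reject string meet in one state with the same remainder; add a state when all current targets are rejected. Accepting states are where Accept strings end.
a: 0a undefined. 0a->0: ok.
b: 0b undefined. 0b->0: no, bab/baba meet in 0. Open state 1: 0b->1.
c: 0c undefined. 0c->0: no, caa/cc meet in 0. 0c->1: no, acca/abca meet in 1 with "ca" left. Open state 2: 0c->2.
ba: 1a undefined. 1a->0: no, bab/b meet in 1. 1a->1: ok.
bb: 1b undefined. 1b->0: no, bab/baba meet in 0. 1b->1: no, bab/baba meet in 1. 1b->2: ok.
ca: 2a undefined. 2a->0: no, bab/caaac meet in 2. 2a->1: no, caa/baba meet in 1. 2a->2: no, bab/baba meet in 2. Open state 3: 2a->3.
cb: 2b undefined. 2b->0: no, bbbb/b meet in 1. 2b->1: ok.
cc: 2c undefined. 2c->0: no, ccbbb/cb meet in 1. 2c->1: no, acca/cc meet in 1. 2c->2: no, ccbbb/cb meet in 1. 2c->3: ok.
abc: 1c undefined. 1c->0: ok.
caa: 3a undefined. 3a->0: no, bab/caaac meet in 2. 3a->1: no, caa/cb meet in 1. 3a->2: ok.
cac: 3c undefined. 3c->0: no, bab/caccca meet in 2. 3c->1: ok.
ccb: 3b undefined. 3b->0: ok.
All examples now run through 4 states with every (state, symbol) defined. Accept strings end in {2}, Reject strings end in {0,1,3}; accept={2}.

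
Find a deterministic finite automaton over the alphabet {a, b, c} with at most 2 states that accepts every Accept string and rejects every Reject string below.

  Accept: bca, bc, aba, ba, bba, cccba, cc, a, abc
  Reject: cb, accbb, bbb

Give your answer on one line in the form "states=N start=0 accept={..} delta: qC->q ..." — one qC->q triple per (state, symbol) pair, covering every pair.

State merging on the prefix tree: take the shortest (then alphabetical) example prefix whose next move is undefined and point that move at state 0, else 1, else 2, ...; a target is out if some Accept/Reject pair would then sit in one state with the same input left (inseparable). If every existing state is out, open a new one.
a: 0a undefined. 0a->0: ok.
b: 0b undefined. 0b->0: no, aba/bbb meet in 0. Open state 1: 0b->1.
c: 0c undefined. 0c->0: ok.
ba: 1a undefined. 1a->0: ok.
bb: 1b undefined. 1b->0: no, aba/accbb meet in 0. 1b->1: ok.
bc: 1c undefined. 1c->0: ok.
All examples now run through 2 states with every (state, symbol) defined. Accept strings end in {0}, Reject strings end in {1}; accept={0}.

states=2 start=0 accept={0} delta: 0a->0 0b->1 0c->0 1a->0 1b->1 1c->0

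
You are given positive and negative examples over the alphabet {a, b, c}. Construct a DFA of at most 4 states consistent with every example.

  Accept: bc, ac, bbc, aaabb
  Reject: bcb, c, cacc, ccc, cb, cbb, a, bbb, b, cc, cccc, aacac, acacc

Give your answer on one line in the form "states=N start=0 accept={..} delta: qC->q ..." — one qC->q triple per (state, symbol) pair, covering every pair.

Grow the machine one transition at a time. Run the examples from 0; the earliest place one falls off (shortest prefix, ties alphabetical) gets sent to the lowest-numbered state that keeps every Accept/Reject pair distinguishable — a pair clashes when both reach the same state with identical unread suffix — and to a fresh state only if none does.
a: 0a undefined. 0a->0: no, ac/c meet in 0 with "c" left. Open state 1: 0a->1.
b: 0b undefined. 0b->0: no, bc/c meet in 0 with "c" left. 0b->1: ok.
c: 0c undefined. 0c->0: ok.
aa: 1a undefined. 1a->0: no, bc/aacac meet in 1 with "c" left. 1a->1: no, aaabb/bbb meet in 1 with "bb" left. Open state 2: 1a->2.
ac: 1c undefined. 1c->0: no, bc/c meet in 0. 1c->1: no, bc/cacc meet in 1. 1c->2: ok.
bb: 1b undefined. 1b->0: no, bbc/c meet in 0. 1b->1: ok.
aaa: 2a undefined. 2a->0: no, aaabb/cb meet in 1. 2a->1: no, aaabb/cb meet in 1. 2a->2: ok.
aac: 2c undefined. 2c->0: no, bc/aacac meet in 2. 2c->1: no, bc/acacc meet in 2. 2c->2: no, bc/cacc meet in 2. Open state 3: 2c->3.
bcb: 2b undefined. 2b->0: no, aaabb/cb meet in 1. 2b->1: no, aaabb/bcb meet in 1. 2b->2: no, bc/bcb meet in 2. 2b->3: ok.
aaca: 3a undefined. 3a->0: ok.
aaabb: 3b undefined. 3b->0: no, aaabb/c meet in 0. 3b->1: no, aaabb/cb meet in 1. 3b->2: ok.
acacc: 3c undefined. 3c->0: ok.
All examples now run through 4 states with every (state, symbol) defined. Accept strings end in {2}, Reject strings end in {0,1,3}; accept={2}.

states=4 start=0 accept={2} delta: 0a->1 0b->1 0c->0 1a->2 1b->1 1c->2 2a->2 2b->3 2c->3 3a->0 3b->2 3c->0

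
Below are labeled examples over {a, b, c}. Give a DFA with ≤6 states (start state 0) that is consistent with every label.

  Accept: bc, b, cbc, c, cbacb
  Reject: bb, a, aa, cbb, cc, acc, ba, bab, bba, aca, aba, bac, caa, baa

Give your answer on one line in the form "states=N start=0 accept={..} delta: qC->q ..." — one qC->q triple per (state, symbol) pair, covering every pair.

states=4 start=0 accept={1,2} delta: 0a->0 0b->1 0c->2 1a->3 1b->0 1c->1 2a->0 2b->1 2c->0 3a->0 3b->0 3c->0

Grow the machine one transition at a time. Run the examples from 0; the earliest place one falls off (shortest prefix, ties alphabetical) gets sent to the lowest-numbered state that keeps every Accept/Reject pair distinguishable — a pair clashes when both reach the same state with identical unread suffix — and to a fresh state only if none does.
a: 0a undefined. 0a->0: ok.
b: 0b undefined. 0b->0: no, bc/bac meet in 0 with "c" left. Open state 1: 0b->1.
c: 0c undefined. 0c->0: no, c/a meet in 0. 0c->1: no, bc/cc meet in 1 with "c" left. Open state 2: 0c->2.
ba: 1a undefined. 1a->0: no, b/bab meet in 1. 1a->1: no, bc/bac meet in 1 with "c" left. 1a->2: no, c/ba meet in 2. Open state 3: 1a->3.
bb: 1b undefined. 1b->0: ok.
bc: 1c undefined. 1c->0: no, bc/bb meet in 0. 1c->1: ok.
ca: 2a undefined. 2a->0: ok.
cb: 2b undefined. 2b->0: no, bc/cbb meet in 1. 2b->1: ok.
cc: 2c undefined. 2c->0: ok.
baa: 3a undefined. 3a->0: ok.
bab: 3b undefined. 3b->0: ok.
bac: 3c undefined. 3c->0: ok.
All examples now run through 4 states with every (state, symbol) defined. Accept strings end in {1,2}, Reject strings end in {0,3}; accept={1,2}.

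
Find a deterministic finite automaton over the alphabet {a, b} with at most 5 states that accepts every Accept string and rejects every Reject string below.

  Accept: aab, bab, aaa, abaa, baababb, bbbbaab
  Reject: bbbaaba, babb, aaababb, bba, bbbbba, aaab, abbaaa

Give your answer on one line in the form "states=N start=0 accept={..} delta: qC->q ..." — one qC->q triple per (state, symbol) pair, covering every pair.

states=5 start=0 accept={0,3} delta: 0a->1 0b->0 1a->2 1b->3 2a->3 2b->3 3a->4 3b->1 4a->0 4b->0

Grow the machine one transition at a time. Run the examples from 0; the earliest place one falls off (shortest prefix, ties alphabetical) gets sent to the lowest-numbered state that keeps every Accept/Reject pair distinguishable — a pair clashes when both reach the same state with identical unread suffix — and to a fresh state only if none does.
a: 0a undefined. 0a->0: no, aab/aaab meet in 0 with "b" left. Open state 1: 0a->1.
b: 0b undefined. 0b->0: ok.
aa: 1a undefined. 1a->0: no, bab/aaab meet in 1 with "b" left. 1a->1: no, aab/aaab meet in 1 with "b" left. Open state 2: 1a->2.
ab: 1b undefined. 1b->0: no, bab/babb meet in 0. 1b->1: no, bab/babb meet in 1. 1b->2: no, aab/babb meet in 2 with "b" left. Open state 3: 1b->3.
aaa: 2a undefined. 2a->0: no, aaa/aaab meet in 0. 2a->1: no, bab/aaab meet in 3. 2a->2: no, aab/aaab meet in 2 with "b" left. 2a->3: ok.
aab: 2b undefined. 2b->0: no, baababb/babb meet in 3 with "b" left. 2b->1: no, aab/bba meet in 1. 2b->2: no, bab/bbbaaba meet in 3. 2b->3: ok.
aba: 3a undefined. 3a->0: no, abaa/bba meet in 1. 3a->1: no, baababb/babb meet in 3 with "b" left. 3a->2: no, baababb/babb meet in 3 with "b" left. 3a->3: no, aab/bbbaaba meet in 3. Open state 4: 3a->4.
abb: 3b undefined. 3b->0: no, aab/abbaaa meet in 3. 3b->1: ok.
abaa: 4a undefined. 4a->0: ok.
baabab: 4b undefined. 4b->0: ok.
All examples now run through 5 states with every (state, symbol) defined. Accept strings end in {0,3}, Reject strings end in {1,4}; accept={0,3}.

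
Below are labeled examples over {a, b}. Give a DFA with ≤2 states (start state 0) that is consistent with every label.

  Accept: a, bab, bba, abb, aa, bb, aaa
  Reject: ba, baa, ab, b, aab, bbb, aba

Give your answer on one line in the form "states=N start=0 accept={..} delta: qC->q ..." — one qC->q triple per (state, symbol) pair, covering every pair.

State merging on the prefix tree: take the shortest (then alphabetical) example prefix whose next move is undefined and point that move at state 0, else 1, else 2, ...; a target is out if some Accept/Reject pair would then sit in one state with the same input left (inseparable). If every existing state is out, open a new one.
a: 0a undefined. 0a->0: ok.
b: 0b undefined. 0b->0: no, a/ba meet in 0. Open state 1: 0b->1.
ba: 1a undefined. 1a->0: no, a/ba meet in 0. 1a->1: ok.
bb: 1b undefined. 1b->0: ok.
All examples now run through 2 states with every (state, symbol) defined. Accept strings end in {0}, Reject strings end in {1}; accept={0}.

states=2 start=0 accept={0} delta: 0a->0 0b->1 1a->1 1b->0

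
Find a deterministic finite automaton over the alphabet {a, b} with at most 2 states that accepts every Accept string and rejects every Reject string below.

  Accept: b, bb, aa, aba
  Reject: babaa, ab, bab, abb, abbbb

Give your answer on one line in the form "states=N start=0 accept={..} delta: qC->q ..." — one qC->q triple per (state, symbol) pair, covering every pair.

states=2 start=0 accept={0} delta: 0a->1 0b->0 1a->0 1b->1

State merging on the prefix tree: take the shortest (then alphabetical) example prefix whose next move is undefined and point that move at state 0, else 1, else 2, ...; a target is out if some Accept/Reject pair would then sit in one state with the same input left (inseparable). If every existing state is out, open a new one.
a: 0a undefined. 0a->0: no, b/ab meet in 0 with "b" left. Open state 1: 0a->1.
b: 0b undefined. 0b->0: ok.
aa: 1a undefined. 1a->0: ok.
ab: 1b undefined. 1b->0: no, b/babaa meet in 0. 1b->1: ok.
All examples now run through 2 states with every (state, symbol) defined. Accept strings end in {0}, Reject strings end in {1}; accept={0}.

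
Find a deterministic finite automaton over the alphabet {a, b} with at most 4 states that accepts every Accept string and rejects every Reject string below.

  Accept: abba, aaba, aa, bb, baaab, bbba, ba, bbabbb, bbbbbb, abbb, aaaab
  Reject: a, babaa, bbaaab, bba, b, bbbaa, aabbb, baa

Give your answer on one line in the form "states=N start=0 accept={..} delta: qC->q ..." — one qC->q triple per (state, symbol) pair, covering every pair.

Grow the machine one transition at a time. Run the examples from 0; the earliest place one falls off (shortest prefix, ties alphabetical) gets sent to the lowest-numbered state that keeps every Accept/Reject pair distinguishable — a pair clashes when both reach the same state with identical unread suffix — and to a fresh state only if none does.
a: 0a undefined. 0a->0: no, abba/bba meet in 0 with "bba" left. Open state 1: 0a->1.
b: 0b undefined. 0b->0: no, aa/bbbaa meet in 1 with "a" left. 0b->1: ok.
aa: 1a undefined. 1a->0: no, baaab/a meet in 1. 1a->1: no, aaba/bba meet in 1 with "ba" left. Open state 2: 1a->2.
ab: 1b undefined. 1b->0: ok.
aaa: 2a undefined. 2a->0: no, bb/bbbaa meet in 0. 2a->1: no, bb/bbaaab meet in 0. 2a->2: no, abba/bbbaa meet in 2. Open state 3: 2a->3.
aab: 2b undefined. 2b->0: no, abba/babaa meet in 2. 2b->1: ok.
aaaa: 3a undefined. 3a->0: no, baaab/a meet in 1. 3a->1: ok.
bbaaab: 3b undefined. 3b->0: no, bb/bbaaab meet in 0. 3b->1: ok.
All examples now run through 4 states with every (state, symbol) defined. Accept strings end in {0,2}, Reject strings end in {1,3}; accept={0,2}.

states=4 start=0 accept={0,2} delta: 0a->1 0b->1 1a->2 1b->0 2a->3 2b->1 3a->1 3b->1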